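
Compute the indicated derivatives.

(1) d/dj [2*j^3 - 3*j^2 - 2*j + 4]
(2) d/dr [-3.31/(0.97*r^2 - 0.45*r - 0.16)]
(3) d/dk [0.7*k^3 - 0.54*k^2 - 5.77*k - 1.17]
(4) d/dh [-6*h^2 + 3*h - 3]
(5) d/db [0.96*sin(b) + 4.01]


(1) = 6*j^2 - 6*j - 2
(2) = (6.4214*r - 1.4895)/(-0.97*r^2 + 0.45*r + 0.16)^2
(3) = 2.1*k^2 - 1.08*k - 5.77
(4) = 3 - 12*h
(5) = 0.96*cos(b)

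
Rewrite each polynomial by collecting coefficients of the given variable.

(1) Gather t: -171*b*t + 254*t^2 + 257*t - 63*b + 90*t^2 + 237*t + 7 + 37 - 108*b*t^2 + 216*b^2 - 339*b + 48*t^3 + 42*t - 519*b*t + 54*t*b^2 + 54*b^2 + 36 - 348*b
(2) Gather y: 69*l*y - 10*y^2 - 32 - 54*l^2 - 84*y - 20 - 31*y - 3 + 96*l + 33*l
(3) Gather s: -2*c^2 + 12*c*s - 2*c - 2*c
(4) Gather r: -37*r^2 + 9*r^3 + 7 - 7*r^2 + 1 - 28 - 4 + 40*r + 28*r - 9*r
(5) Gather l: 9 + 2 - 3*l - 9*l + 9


(1) = 270*b^2 - 750*b + 48*t^3 + t^2*(344 - 108*b) + t*(54*b^2 - 690*b + 536) + 80
(2) = -54*l^2 + 129*l - 10*y^2 + y*(69*l - 115) - 55
(3) = -2*c^2 + 12*c*s - 4*c
(4) = 9*r^3 - 44*r^2 + 59*r - 24
(5) = 20 - 12*l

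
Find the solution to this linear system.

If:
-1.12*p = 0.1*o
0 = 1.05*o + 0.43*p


Then:
o = 0.00
p = 0.00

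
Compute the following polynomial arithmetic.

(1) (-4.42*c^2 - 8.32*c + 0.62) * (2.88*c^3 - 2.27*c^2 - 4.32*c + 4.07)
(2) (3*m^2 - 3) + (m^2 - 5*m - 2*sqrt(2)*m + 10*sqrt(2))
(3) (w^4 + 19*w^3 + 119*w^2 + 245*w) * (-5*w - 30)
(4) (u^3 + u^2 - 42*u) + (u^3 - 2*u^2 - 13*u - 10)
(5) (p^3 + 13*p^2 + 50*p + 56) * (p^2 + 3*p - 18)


(1) = -12.7296*c^5 - 13.9282*c^4 + 39.7664*c^3 + 16.5456*c^2 - 36.5408*c + 2.5234
(2) = 4*m^2 - 5*m - 2*sqrt(2)*m - 3 + 10*sqrt(2)
(3) = -5*w^5 - 125*w^4 - 1165*w^3 - 4795*w^2 - 7350*w
(4) = 2*u^3 - u^2 - 55*u - 10
(5) = p^5 + 16*p^4 + 71*p^3 - 28*p^2 - 732*p - 1008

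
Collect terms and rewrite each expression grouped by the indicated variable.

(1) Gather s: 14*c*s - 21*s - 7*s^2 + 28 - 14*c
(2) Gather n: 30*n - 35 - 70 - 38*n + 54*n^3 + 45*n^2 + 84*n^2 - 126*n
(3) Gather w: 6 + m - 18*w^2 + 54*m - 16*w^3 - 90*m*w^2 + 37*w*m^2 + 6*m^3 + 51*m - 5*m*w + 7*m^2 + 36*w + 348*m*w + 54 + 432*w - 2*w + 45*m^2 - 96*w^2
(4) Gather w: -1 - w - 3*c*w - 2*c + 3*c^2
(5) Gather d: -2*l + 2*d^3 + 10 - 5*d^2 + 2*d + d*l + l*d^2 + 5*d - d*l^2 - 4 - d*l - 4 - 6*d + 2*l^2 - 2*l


(1) = -14*c - 7*s^2 + s*(14*c - 21) + 28
(2) = 54*n^3 + 129*n^2 - 134*n - 105
(3) = 6*m^3 + 52*m^2 + 106*m - 16*w^3 + w^2*(-90*m - 114) + w*(37*m^2 + 343*m + 466) + 60
(4) = 3*c^2 - 2*c + w*(-3*c - 1) - 1
(5) = 2*d^3 + d^2*(l - 5) + d*(1 - l^2) + 2*l^2 - 4*l + 2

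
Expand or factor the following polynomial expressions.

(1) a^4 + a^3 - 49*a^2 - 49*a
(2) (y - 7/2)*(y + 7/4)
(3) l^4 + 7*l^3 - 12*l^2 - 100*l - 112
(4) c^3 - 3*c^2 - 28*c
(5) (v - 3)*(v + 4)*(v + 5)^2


(1) = a*(a - 7)*(a + 1)*(a + 7)
(2) = y^2 - 7*y/4 - 49/8
(3) = (l - 4)*(l + 2)^2*(l + 7)
(4) = c*(c - 7)*(c + 4)
(5) = v^4 + 11*v^3 + 23*v^2 - 95*v - 300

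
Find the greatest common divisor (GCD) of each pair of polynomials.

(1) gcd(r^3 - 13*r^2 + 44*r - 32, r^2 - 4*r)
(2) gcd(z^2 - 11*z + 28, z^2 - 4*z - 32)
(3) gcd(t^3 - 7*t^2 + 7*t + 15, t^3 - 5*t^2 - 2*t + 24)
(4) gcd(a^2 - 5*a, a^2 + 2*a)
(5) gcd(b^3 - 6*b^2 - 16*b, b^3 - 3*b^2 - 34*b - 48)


(1) = r - 4
(2) = gcd((z - 7)*(z - 4), (z - 8)*(z + 4)) = 1
(3) = gcd((t - 5)*(t - 3)*(t + 1), (t - 4)*(t - 3)*(t + 2)) = t - 3
(4) = gcd(a*(a - 5), a*(a + 2)) = a
(5) = b^2 - 6*b - 16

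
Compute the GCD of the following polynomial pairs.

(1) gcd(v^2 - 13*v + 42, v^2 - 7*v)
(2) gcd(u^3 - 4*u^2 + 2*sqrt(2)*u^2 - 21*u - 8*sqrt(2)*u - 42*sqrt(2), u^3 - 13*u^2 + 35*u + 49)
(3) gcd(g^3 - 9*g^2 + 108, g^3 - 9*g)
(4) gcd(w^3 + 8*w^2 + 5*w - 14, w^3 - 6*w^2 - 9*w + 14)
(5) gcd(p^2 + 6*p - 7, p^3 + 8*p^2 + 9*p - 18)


(1) = v - 7
(2) = gcd((u - 7)*(u + 3)*(u + 2*sqrt(2)), (u - 7)^2*(u + 1)) = u - 7
(3) = g + 3
(4) = w^2 + w - 2
(5) = p - 1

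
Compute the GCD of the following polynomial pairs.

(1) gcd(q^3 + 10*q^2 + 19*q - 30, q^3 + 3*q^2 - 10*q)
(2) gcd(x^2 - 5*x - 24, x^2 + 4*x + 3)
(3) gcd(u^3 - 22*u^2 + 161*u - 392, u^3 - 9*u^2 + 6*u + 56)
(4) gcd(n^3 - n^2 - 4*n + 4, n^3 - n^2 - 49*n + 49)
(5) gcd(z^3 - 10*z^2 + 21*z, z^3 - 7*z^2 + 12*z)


(1) = gcd((q - 1)*(q + 5)*(q + 6), q*(q - 2)*(q + 5)) = q + 5
(2) = gcd((x - 8)*(x + 3), (x + 1)*(x + 3)) = x + 3
(3) = gcd((u - 8)*(u - 7)^2, (u - 7)*(u - 4)*(u + 2)) = u - 7
(4) = n - 1
(5) = z^2 - 3*z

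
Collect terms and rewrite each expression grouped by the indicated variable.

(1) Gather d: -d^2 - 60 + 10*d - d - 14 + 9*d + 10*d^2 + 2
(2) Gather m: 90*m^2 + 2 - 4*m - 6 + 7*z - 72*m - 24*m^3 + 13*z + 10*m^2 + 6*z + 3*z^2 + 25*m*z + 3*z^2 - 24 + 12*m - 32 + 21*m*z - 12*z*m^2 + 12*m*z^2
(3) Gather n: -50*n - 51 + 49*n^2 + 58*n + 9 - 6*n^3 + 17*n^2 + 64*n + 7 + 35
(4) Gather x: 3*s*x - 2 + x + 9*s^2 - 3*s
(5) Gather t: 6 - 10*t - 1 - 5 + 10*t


(1) = 9*d^2 + 18*d - 72
(2) = -24*m^3 + m^2*(100 - 12*z) + m*(12*z^2 + 46*z - 64) + 6*z^2 + 26*z - 60
(3) = -6*n^3 + 66*n^2 + 72*n
(4) = 9*s^2 - 3*s + x*(3*s + 1) - 2
(5) = 0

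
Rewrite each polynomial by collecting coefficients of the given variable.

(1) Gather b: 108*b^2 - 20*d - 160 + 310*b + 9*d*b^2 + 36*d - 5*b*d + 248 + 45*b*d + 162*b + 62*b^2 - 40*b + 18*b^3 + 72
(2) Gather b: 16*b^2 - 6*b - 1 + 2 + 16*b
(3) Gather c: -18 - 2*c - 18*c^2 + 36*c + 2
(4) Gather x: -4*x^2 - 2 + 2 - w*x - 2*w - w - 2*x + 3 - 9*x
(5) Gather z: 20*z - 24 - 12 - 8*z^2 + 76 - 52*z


(1) = 18*b^3 + b^2*(9*d + 170) + b*(40*d + 432) + 16*d + 160
(2) = 16*b^2 + 10*b + 1
(3) = -18*c^2 + 34*c - 16
(4) = -3*w - 4*x^2 + x*(-w - 11) + 3
(5) = -8*z^2 - 32*z + 40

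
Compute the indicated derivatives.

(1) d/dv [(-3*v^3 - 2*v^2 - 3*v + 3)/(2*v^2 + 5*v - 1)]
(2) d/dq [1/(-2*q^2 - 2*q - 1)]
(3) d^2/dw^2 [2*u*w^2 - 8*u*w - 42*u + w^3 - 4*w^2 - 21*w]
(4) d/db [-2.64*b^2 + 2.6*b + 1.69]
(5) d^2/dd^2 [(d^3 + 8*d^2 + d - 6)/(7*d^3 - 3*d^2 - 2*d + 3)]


(1) = (-6*v^4 - 30*v^3 + 5*v^2 - 8*v - 12)/(4*v^4 + 20*v^3 + 21*v^2 - 10*v + 1)
(2) = 2*(2*q + 1)/(2*q^2 + 2*q + 1)^2
(3) = 4*u + 6*w - 8
(4) = 2.6 - 5.28*b
(5) = 2*d*(413*d^5 + 189*d^4 - 1617*d^3 - 180*d^2 + 162*d + 324)/(343*d^9 - 441*d^8 - 105*d^7 + 666*d^6 - 348*d^5 - 207*d^4 + 289*d^3 - 45*d^2 - 54*d + 27)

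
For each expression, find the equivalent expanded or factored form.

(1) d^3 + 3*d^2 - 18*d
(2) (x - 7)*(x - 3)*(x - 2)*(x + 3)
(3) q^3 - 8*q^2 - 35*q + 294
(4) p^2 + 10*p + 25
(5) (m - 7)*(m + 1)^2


(1) = d*(d - 3)*(d + 6)
(2) = x^4 - 9*x^3 + 5*x^2 + 81*x - 126
(3) = (q - 7)^2*(q + 6)
(4) = (p + 5)^2
(5) = m^3 - 5*m^2 - 13*m - 7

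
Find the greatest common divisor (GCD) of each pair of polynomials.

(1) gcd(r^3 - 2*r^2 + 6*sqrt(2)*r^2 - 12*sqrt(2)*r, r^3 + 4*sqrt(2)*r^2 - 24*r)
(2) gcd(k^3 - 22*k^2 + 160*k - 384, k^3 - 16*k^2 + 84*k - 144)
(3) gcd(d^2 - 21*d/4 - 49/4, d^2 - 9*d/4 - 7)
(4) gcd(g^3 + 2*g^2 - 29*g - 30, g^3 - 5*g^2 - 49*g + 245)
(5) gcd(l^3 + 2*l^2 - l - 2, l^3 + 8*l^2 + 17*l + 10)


(1) = gcd(r*(r - 2)*(r + 6*sqrt(2)), r*(r - 2*sqrt(2))*(r + 6*sqrt(2))) = r^2 + 6*sqrt(2)*r
(2) = k - 6
(3) = d + 7/4
(4) = g - 5
(5) = gcd((l - 1)*(l + 1)*(l + 2), (l + 1)*(l + 2)*(l + 5)) = l^2 + 3*l + 2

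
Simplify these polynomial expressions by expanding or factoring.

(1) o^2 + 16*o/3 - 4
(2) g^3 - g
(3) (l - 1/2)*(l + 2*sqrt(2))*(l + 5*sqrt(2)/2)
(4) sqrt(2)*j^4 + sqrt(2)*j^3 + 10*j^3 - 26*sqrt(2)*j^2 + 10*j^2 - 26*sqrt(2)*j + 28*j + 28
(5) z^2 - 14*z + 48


(1) = (o - 2/3)*(o + 6)
(2) = g*(g - 1)*(g + 1)
(3) = l^3 - l^2/2 + 9*sqrt(2)*l^2/2 - 9*sqrt(2)*l/4 + 10*l - 5
(4) = (j - sqrt(2))^2*(j + 7*sqrt(2))*(sqrt(2)*j + sqrt(2))
(5) = (z - 8)*(z - 6)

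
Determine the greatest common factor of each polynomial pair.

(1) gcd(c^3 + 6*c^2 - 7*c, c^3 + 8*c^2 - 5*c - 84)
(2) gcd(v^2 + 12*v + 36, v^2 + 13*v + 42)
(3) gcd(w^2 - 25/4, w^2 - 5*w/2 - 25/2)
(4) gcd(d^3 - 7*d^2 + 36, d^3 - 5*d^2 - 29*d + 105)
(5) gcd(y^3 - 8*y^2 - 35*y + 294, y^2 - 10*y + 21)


(1) = c + 7
(2) = gcd((v + 6)^2, (v + 6)*(v + 7)) = v + 6
(3) = w + 5/2
(4) = gcd((d - 6)*(d - 3)*(d + 2), (d - 7)*(d - 3)*(d + 5)) = d - 3
(5) = y - 7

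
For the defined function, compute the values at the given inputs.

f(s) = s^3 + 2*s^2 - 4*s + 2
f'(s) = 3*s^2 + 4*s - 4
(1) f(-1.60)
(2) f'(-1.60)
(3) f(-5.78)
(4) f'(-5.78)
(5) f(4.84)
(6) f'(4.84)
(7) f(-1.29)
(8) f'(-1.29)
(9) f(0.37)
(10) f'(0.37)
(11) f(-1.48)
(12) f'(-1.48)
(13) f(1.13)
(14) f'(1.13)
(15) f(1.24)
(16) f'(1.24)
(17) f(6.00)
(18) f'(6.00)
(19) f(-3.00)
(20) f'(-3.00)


(1) = 9.42
(2) = -2.72
(3) = -101.16
(4) = 73.11
(5) = 142.87
(6) = 85.64
(7) = 8.34
(8) = -4.17
(9) = 0.84
(10) = -2.11
(11) = 9.06
(12) = -3.35
(13) = 1.48
(14) = 4.35
(15) = 2.02
(16) = 5.57
(17) = 266.00
(18) = 128.00
(19) = 5.00
(20) = 11.00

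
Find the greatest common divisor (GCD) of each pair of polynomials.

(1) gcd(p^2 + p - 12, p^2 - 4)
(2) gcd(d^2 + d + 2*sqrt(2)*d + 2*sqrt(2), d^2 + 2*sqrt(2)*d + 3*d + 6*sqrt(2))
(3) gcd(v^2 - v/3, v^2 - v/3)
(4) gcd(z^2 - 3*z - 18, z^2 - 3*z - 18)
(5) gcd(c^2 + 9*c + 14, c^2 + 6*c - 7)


(1) = 1
(2) = d + 2*sqrt(2)
(3) = v^2 - v/3
(4) = z^2 - 3*z - 18
(5) = c + 7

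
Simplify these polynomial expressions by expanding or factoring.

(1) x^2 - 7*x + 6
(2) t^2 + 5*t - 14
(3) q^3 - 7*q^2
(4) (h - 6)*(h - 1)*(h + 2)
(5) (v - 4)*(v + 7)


(1) = (x - 6)*(x - 1)
(2) = (t - 2)*(t + 7)
(3) = q^2*(q - 7)
(4) = h^3 - 5*h^2 - 8*h + 12
(5) = v^2 + 3*v - 28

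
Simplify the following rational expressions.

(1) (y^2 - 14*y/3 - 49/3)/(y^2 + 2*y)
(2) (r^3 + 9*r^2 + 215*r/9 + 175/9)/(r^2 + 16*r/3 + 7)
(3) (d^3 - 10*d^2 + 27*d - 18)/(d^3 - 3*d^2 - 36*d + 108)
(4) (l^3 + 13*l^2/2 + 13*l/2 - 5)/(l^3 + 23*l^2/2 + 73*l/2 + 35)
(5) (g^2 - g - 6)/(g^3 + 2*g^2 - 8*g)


(1) = (3*y^2 - 14*y - 49)/(3*y^2 + 6*y)
(2) = (3*r^2 + 20*r + 25)/(3*r + 9)
(3) = (d - 1)/(d + 6)
(4) = (2*l^2 + 9*l - 5)/(2*l^2 + 19*l + 35)
(5) = (g^2 - g - 6)/(g^3 + 2*g^2 - 8*g)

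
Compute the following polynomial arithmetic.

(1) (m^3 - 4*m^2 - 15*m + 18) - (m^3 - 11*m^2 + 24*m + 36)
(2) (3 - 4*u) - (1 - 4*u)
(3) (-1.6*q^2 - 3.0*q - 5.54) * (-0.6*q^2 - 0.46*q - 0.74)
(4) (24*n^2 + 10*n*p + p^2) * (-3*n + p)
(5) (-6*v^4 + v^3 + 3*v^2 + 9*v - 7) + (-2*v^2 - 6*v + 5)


(1) = 7*m^2 - 39*m - 18
(2) = 2
(3) = 0.96*q^4 + 2.536*q^3 + 5.888*q^2 + 4.7684*q + 4.0996
(4) = -72*n^3 - 6*n^2*p + 7*n*p^2 + p^3
(5) = -6*v^4 + v^3 + v^2 + 3*v - 2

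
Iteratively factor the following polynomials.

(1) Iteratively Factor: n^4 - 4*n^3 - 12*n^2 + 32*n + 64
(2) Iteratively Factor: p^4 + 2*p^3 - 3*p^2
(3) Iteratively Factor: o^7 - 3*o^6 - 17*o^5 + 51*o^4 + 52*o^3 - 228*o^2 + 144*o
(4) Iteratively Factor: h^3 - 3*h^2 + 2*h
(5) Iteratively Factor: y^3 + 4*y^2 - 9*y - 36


(1) = (n + 2)*(n^3 - 6*n^2 + 32) = (n - 4)*(n + 2)*(n^2 - 2*n - 8) = (n - 4)*(n + 2)^2*(n - 4)
(2) = (p - 1)*(p^3 + 3*p^2) = (p - 1)*(p + 3)*(p^2) = p*(p - 1)*(p + 3)*(p)
(3) = (o - 2)*(o^6 - o^5 - 19*o^4 + 13*o^3 + 78*o^2 - 72*o) = (o - 2)*(o + 3)*(o^5 - 4*o^4 - 7*o^3 + 34*o^2 - 24*o) = (o - 4)*(o - 2)*(o + 3)*(o^4 - 7*o^2 + 6*o) = o*(o - 4)*(o - 2)*(o + 3)*(o^3 - 7*o + 6) = o*(o - 4)*(o - 2)*(o + 3)^2*(o^2 - 3*o + 2) = o*(o - 4)*(o - 2)^2*(o + 3)^2*(o - 1)
(4) = (h)*(h^2 - 3*h + 2) = h*(h - 2)*(h - 1)
(5) = (y - 3)*(y^2 + 7*y + 12) = (y - 3)*(y + 3)*(y + 4)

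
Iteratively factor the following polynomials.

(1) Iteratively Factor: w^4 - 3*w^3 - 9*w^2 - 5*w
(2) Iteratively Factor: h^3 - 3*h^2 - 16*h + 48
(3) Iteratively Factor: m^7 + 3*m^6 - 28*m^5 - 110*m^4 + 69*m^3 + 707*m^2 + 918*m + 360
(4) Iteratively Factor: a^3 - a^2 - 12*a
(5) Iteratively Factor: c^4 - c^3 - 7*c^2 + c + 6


(1) = (w + 1)*(w^3 - 4*w^2 - 5*w) = (w + 1)^2*(w^2 - 5*w) = w*(w + 1)^2*(w - 5)
(2) = (h - 3)*(h^2 - 16) = (h - 3)*(h + 4)*(h - 4)
(3) = (m + 1)*(m^6 + 2*m^5 - 30*m^4 - 80*m^3 + 149*m^2 + 558*m + 360) = (m + 1)*(m + 2)*(m^5 - 30*m^3 - 20*m^2 + 189*m + 180) = (m + 1)^2*(m + 2)*(m^4 - m^3 - 29*m^2 + 9*m + 180) = (m - 5)*(m + 1)^2*(m + 2)*(m^3 + 4*m^2 - 9*m - 36) = (m - 5)*(m + 1)^2*(m + 2)*(m + 4)*(m^2 - 9) = (m - 5)*(m + 1)^2*(m + 2)*(m + 3)*(m + 4)*(m - 3)
(4) = (a + 3)*(a^2 - 4*a) = a*(a + 3)*(a - 4)
(5) = (c - 3)*(c^3 + 2*c^2 - c - 2) = (c - 3)*(c + 2)*(c^2 - 1) = (c - 3)*(c + 1)*(c + 2)*(c - 1)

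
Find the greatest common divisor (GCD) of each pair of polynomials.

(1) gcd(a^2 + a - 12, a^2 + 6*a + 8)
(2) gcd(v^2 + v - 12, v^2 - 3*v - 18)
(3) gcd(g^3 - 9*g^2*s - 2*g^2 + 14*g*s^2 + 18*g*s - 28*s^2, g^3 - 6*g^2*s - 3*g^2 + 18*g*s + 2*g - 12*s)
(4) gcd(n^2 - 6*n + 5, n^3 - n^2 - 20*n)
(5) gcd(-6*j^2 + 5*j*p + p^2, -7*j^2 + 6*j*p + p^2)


(1) = gcd((a - 3)*(a + 4), (a + 2)*(a + 4)) = a + 4
(2) = gcd((v - 3)*(v + 4), (v - 6)*(v + 3)) = 1
(3) = gcd((g - 2)*(g - 7*s)*(g - 2*s), (g - 2)*(g - 1)*(g - 6*s)) = g - 2
(4) = n - 5
(5) = gcd((-j + p)*(6*j + p), (-j + p)*(7*j + p)) = -j + p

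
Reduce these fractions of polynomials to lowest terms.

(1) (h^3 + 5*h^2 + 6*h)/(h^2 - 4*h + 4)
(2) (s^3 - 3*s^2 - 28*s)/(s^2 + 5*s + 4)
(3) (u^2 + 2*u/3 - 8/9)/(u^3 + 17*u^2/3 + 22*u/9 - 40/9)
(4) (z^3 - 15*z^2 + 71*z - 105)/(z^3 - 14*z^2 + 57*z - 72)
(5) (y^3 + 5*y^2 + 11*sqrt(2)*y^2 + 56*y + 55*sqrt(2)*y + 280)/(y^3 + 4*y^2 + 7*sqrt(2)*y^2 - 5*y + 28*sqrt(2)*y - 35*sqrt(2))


(1) = (h^3 + 5*h^2 + 6*h)/(h^2 - 4*h + 4)
(2) = (s^2 - 7*s)/(s + 1)
(3) = 1/(u + 5)
(4) = (z^2 - 12*z + 35)/(z^2 - 11*z + 24)
(5) = (y + 4*sqrt(2))/(y - 1)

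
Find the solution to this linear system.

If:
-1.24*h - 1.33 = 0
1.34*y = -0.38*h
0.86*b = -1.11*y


Then:
b = -0.39
h = -1.07
y = 0.30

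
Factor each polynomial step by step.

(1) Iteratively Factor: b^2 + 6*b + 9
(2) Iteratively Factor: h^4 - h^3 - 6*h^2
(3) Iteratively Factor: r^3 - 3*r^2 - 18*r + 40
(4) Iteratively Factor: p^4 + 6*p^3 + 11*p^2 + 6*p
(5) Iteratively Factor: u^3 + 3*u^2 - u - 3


(1) = (b + 3)*(b + 3)
(2) = (h)*(h^3 - h^2 - 6*h) = h*(h + 2)*(h^2 - 3*h) = h^2*(h + 2)*(h - 3)
(3) = (r + 4)*(r^2 - 7*r + 10) = (r - 5)*(r + 4)*(r - 2)
(4) = (p)*(p^3 + 6*p^2 + 11*p + 6) = p*(p + 2)*(p^2 + 4*p + 3) = p*(p + 1)*(p + 2)*(p + 3)
(5) = (u + 3)*(u^2 - 1) = (u + 1)*(u + 3)*(u - 1)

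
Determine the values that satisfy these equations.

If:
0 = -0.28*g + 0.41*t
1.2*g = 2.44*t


Then:
g = 0.00
t = 0.00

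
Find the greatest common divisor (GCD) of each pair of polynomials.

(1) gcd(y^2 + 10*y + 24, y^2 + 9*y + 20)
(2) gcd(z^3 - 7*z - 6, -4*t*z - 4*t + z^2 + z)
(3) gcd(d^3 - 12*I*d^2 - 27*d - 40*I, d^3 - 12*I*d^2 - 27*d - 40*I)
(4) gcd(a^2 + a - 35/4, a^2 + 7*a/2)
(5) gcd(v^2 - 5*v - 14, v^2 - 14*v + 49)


(1) = gcd((y + 4)*(y + 6), (y + 4)*(y + 5)) = y + 4
(2) = z + 1
(3) = d^3 - 12*I*d^2 - 27*d - 40*I
(4) = gcd((a - 5/2)*(a + 7/2), a*(a + 7/2)) = a + 7/2
(5) = v - 7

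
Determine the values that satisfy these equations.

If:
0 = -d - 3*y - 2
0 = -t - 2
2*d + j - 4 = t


Then:
d = -3*y - 2
j = 6*y + 6
t = -2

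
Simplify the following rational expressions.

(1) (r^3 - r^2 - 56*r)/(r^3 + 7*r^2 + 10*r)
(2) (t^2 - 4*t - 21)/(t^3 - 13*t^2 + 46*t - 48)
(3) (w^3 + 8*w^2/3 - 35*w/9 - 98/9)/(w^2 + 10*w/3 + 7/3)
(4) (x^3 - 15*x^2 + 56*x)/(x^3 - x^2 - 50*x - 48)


(1) = (r^2 - r - 56)/(r^2 + 7*r + 10)
(2) = (t^2 - 4*t - 21)/(t^3 - 13*t^2 + 46*t - 48)
(3) = (3*w^2 + w - 14)/(3*w + 3)
(4) = (x^2 - 7*x)/(x^2 + 7*x + 6)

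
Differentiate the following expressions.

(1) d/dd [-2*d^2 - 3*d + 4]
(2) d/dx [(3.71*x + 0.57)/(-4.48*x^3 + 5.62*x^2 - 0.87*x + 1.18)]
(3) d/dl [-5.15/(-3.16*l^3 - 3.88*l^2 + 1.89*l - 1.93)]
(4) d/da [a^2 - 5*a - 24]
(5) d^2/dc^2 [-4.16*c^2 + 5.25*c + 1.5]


(1) = -4*d - 3
(2) = (33.2416*x^3 - 13.1894*x^2 - 6.4068*x + 4.8737)/(20.0704*x^6 - 50.3552*x^5 + 39.3796*x^4 - 20.3516*x^3 + 14.0201*x^2 - 2.0532*x + 1.3924)
(3) = (-48.822*l^2 - 39.964*l + 9.7335)/(3.16*l^3 + 3.88*l^2 - 1.89*l + 1.93)^2
(4) = 2*a - 5
(5) = -8.32000000000000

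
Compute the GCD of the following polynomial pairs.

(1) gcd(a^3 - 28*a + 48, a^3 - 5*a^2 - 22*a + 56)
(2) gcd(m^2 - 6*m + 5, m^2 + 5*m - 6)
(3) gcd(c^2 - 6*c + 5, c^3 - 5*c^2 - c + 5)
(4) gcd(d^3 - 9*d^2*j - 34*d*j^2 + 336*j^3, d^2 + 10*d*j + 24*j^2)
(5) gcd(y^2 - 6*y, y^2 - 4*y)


(1) = a - 2
(2) = m - 1
(3) = gcd((c - 5)*(c - 1), (c - 5)*(c - 1)*(c + 1)) = c^2 - 6*c + 5
(4) = gcd((d - 8*j)*(d - 7*j)*(d + 6*j), (d + 4*j)*(d + 6*j)) = d + 6*j
(5) = gcd(y*(y - 6), y*(y - 4)) = y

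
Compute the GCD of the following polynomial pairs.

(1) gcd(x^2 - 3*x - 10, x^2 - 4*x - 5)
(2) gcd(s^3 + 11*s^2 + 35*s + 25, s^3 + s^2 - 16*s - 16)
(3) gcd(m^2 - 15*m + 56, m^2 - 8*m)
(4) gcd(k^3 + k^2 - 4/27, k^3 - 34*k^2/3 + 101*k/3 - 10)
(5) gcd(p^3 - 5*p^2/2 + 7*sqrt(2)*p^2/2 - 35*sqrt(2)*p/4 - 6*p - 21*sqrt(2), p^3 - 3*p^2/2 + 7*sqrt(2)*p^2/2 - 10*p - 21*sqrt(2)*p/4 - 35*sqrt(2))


(1) = gcd((x - 5)*(x + 2), (x - 5)*(x + 1)) = x - 5
(2) = s + 1
(3) = m - 8
(4) = gcd((k - 1/3)*(k + 2/3)^2, (k - 6)*(k - 5)*(k - 1/3)) = k - 1/3
(5) = p^2 + p*(-4 + 7*sqrt(2)/2) - 14*sqrt(2)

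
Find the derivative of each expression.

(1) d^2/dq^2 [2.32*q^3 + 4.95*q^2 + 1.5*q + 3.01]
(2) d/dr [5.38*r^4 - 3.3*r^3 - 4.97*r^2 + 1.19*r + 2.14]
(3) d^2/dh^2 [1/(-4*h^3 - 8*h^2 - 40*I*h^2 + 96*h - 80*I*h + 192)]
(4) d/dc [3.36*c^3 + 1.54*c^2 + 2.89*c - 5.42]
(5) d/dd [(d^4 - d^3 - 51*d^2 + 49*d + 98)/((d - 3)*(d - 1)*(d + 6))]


(1) = 13.92*q + 9.9
(2) = 21.52*r^3 - 9.9*r^2 - 9.94*r + 1.19
(3) = ((3*h + 2 + 10*I)*(h^3 + 2*h^2 + 10*I*h^2 - 24*h + 20*I*h - 48) - (3*h^2 + 4*h + 20*I*h - 24 + 20*I)^2)/(2*(h^3 + 2*h^2 + 10*I*h^2 - 24*h + 20*I*h - 48)^3)
(4) = 10.08*c^2 + 3.08*c + 2.89
(5) = (d^6 + 4*d^5 - 14*d^4 + 16*d^3 + 625*d^2 - 2228*d + 2940)/(d^6 + 4*d^5 - 38*d^4 - 48*d^3 + 513*d^2 - 756*d + 324)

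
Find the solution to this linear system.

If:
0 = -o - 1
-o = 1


Then:
o = -1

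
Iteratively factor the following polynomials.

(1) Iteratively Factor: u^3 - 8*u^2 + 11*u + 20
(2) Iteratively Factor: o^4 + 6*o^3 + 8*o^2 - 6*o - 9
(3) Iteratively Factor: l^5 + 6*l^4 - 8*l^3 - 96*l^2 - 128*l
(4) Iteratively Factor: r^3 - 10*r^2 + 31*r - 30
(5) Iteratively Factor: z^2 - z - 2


(1) = (u - 4)*(u^2 - 4*u - 5) = (u - 4)*(u + 1)*(u - 5)
(2) = (o + 3)*(o^3 + 3*o^2 - o - 3) = (o + 3)^2*(o^2 - 1) = (o - 1)*(o + 3)^2*(o + 1)
(3) = (l + 2)*(l^4 + 4*l^3 - 16*l^2 - 64*l) = (l - 4)*(l + 2)*(l^3 + 8*l^2 + 16*l) = (l - 4)*(l + 2)*(l + 4)*(l^2 + 4*l) = l*(l - 4)*(l + 2)*(l + 4)*(l + 4)
(4) = (r - 5)*(r^2 - 5*r + 6) = (r - 5)*(r - 3)*(r - 2)
(5) = (z - 2)*(z + 1)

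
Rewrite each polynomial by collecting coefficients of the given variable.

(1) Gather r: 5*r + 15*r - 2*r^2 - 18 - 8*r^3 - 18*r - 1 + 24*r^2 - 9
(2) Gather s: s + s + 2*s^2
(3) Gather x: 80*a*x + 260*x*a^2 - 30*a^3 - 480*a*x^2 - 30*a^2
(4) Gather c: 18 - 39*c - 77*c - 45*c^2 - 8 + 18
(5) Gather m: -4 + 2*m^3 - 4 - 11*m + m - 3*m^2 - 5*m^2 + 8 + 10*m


(1) = -8*r^3 + 22*r^2 + 2*r - 28
(2) = 2*s^2 + 2*s
(3) = -30*a^3 - 30*a^2 - 480*a*x^2 + x*(260*a^2 + 80*a)
(4) = -45*c^2 - 116*c + 28
(5) = 2*m^3 - 8*m^2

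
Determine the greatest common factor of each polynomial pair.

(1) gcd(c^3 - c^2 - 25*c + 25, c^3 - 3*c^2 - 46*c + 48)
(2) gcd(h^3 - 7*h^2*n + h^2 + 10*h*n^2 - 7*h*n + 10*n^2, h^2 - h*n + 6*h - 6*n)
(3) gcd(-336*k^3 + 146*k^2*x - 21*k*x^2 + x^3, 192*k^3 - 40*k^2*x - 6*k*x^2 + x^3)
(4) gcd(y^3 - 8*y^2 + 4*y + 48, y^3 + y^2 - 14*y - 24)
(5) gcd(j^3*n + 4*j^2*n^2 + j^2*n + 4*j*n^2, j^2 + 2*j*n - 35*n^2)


(1) = gcd((c - 5)*(c - 1)*(c + 5), (c - 8)*(c - 1)*(c + 6)) = c - 1
(2) = gcd((h + 1)*(h - 5*n)*(h - 2*n), (h + 6)*(h - n)) = 1
(3) = -8*k + x
(4) = gcd((y - 6)*(y - 4)*(y + 2), (y - 4)*(y + 2)*(y + 3)) = y^2 - 2*y - 8
(5) = 1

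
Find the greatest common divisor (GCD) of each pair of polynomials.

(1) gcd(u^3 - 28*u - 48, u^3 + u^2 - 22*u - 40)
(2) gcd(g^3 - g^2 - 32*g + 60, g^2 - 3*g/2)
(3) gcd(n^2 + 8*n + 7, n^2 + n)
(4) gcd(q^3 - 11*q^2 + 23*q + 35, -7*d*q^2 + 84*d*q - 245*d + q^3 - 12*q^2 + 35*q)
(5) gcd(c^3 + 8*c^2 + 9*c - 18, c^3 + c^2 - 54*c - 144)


(1) = gcd((u - 6)*(u + 2)*(u + 4), (u - 5)*(u + 2)*(u + 4)) = u^2 + 6*u + 8
(2) = gcd((g - 5)*(g - 2)*(g + 6), g*(g - 3/2)) = 1
(3) = n + 1
(4) = gcd((q - 7)*(q - 5)*(q + 1), (-7*d + q)*(q - 7)*(q - 5)) = q^2 - 12*q + 35
(5) = c^2 + 9*c + 18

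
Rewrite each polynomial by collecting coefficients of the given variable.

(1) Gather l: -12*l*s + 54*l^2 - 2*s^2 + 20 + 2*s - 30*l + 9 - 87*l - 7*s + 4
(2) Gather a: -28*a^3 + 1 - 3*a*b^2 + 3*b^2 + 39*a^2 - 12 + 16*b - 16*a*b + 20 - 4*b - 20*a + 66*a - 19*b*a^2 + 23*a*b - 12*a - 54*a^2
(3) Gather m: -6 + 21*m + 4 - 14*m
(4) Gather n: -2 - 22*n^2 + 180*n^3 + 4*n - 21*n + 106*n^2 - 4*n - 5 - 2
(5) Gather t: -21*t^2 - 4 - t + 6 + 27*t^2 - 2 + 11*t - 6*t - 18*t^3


(1) = 54*l^2 + l*(-12*s - 117) - 2*s^2 - 5*s + 33
(2) = -28*a^3 + a^2*(-19*b - 15) + a*(-3*b^2 + 7*b + 34) + 3*b^2 + 12*b + 9
(3) = 7*m - 2
(4) = 180*n^3 + 84*n^2 - 21*n - 9
(5) = -18*t^3 + 6*t^2 + 4*t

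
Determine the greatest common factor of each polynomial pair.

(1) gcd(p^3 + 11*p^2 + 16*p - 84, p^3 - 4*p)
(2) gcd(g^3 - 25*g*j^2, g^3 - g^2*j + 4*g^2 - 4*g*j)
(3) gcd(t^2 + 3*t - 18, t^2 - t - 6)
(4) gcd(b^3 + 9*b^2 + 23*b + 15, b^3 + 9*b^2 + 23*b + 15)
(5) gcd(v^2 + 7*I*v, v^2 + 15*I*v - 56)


(1) = p - 2
(2) = gcd(g*(g - 5*j)*(g + 5*j), g*(g + 4)*(g - j)) = g
(3) = gcd((t - 3)*(t + 6), (t - 3)*(t + 2)) = t - 3
(4) = gcd((b + 1)*(b + 3)*(b + 5), (b + 1)*(b + 3)*(b + 5)) = b^3 + 9*b^2 + 23*b + 15
(5) = v + 7*I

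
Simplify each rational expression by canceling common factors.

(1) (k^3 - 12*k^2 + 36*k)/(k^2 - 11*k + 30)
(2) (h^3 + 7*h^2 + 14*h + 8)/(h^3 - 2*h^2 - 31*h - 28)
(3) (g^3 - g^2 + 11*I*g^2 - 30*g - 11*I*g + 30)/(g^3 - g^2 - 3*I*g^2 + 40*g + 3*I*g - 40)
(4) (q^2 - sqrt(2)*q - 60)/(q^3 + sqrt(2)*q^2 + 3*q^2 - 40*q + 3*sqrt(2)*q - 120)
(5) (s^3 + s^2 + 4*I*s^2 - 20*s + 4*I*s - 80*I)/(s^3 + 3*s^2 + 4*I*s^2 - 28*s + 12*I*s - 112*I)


(1) = (k^2 - 6*k)/(k - 5)
(2) = (h + 2)/(h - 7)
(3) = (g + 6*I)/(g - 8*I)
(4) = (q - 6*sqrt(2))/(q^2 + q*(3 - 4*sqrt(2)) - 12*sqrt(2))
(5) = (s + 5)/(s + 7)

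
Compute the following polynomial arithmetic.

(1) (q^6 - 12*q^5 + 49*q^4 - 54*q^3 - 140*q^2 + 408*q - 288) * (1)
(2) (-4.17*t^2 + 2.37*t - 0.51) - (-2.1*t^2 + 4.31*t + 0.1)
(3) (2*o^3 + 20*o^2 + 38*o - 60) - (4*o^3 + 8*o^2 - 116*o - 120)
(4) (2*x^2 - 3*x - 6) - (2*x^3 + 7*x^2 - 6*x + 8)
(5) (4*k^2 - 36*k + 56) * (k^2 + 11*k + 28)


(1) = q^6 - 12*q^5 + 49*q^4 - 54*q^3 - 140*q^2 + 408*q - 288
(2) = -2.07*t^2 - 1.94*t - 0.61
(3) = -2*o^3 + 12*o^2 + 154*o + 60
(4) = -2*x^3 - 5*x^2 + 3*x - 14
(5) = 4*k^4 + 8*k^3 - 228*k^2 - 392*k + 1568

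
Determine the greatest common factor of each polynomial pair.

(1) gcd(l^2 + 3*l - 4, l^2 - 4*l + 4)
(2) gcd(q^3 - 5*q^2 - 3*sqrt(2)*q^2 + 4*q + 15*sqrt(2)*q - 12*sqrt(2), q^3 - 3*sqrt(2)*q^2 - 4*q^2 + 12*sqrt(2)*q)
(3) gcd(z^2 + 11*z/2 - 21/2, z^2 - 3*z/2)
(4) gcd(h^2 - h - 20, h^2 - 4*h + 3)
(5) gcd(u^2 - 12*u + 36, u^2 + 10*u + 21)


(1) = 1
(2) = q^2 + q*(-3*sqrt(2) - 4) + 12*sqrt(2)
(3) = gcd((z - 3/2)*(z + 7), z*(z - 3/2)) = z - 3/2
(4) = 1
(5) = 1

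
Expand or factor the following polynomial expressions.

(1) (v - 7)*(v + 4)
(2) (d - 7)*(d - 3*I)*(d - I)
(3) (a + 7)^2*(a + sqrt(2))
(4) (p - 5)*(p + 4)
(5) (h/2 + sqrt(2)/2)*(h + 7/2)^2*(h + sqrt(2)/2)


(1) = v^2 - 3*v - 28
(2) = d^3 - 7*d^2 - 4*I*d^2 - 3*d + 28*I*d + 21
(3) = a^3 + sqrt(2)*a^2 + 14*a^2 + 14*sqrt(2)*a + 49*a + 49*sqrt(2)
(4) = p^2 - p - 20
(5) = h^4/2 + 3*sqrt(2)*h^3/4 + 7*h^3/2 + 53*h^2/8 + 21*sqrt(2)*h^2/4 + 7*h/2 + 147*sqrt(2)*h/16 + 49/8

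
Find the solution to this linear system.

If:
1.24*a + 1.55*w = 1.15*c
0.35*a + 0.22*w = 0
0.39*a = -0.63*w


Then:
a = 0.00
c = 0.00
w = 0.00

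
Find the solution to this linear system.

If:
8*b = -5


Then:
b = -5/8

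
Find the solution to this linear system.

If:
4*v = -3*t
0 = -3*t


Then:
t = 0
v = 0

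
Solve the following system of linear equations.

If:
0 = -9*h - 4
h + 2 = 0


Then:
No Solution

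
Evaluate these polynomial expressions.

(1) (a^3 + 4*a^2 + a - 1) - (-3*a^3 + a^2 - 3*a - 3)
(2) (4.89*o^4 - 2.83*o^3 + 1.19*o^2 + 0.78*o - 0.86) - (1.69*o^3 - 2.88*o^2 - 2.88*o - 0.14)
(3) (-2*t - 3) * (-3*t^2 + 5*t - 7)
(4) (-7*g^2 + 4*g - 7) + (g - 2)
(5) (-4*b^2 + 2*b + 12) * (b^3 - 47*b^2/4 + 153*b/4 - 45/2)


(1) = 4*a^3 + 3*a^2 + 4*a + 2
(2) = 4.89*o^4 - 4.52*o^3 + 4.07*o^2 + 3.66*o - 0.72
(3) = 6*t^3 - t^2 - t + 21
(4) = -7*g^2 + 5*g - 9
(5) = -4*b^5 + 49*b^4 - 329*b^3/2 + 51*b^2/2 + 414*b - 270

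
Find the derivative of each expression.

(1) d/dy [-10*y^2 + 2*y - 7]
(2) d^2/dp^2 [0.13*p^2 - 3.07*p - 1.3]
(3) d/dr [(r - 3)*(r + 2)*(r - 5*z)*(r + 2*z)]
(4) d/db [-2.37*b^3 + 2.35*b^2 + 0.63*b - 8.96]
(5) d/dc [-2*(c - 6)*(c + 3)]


(1) = 2 - 20*y
(2) = 0.260000000000000
(3) = 4*r^3 - 9*r^2*z - 3*r^2 - 20*r*z^2 + 6*r*z - 12*r + 10*z^2 + 18*z
(4) = -7.11*b^2 + 4.7*b + 0.63
(5) = 6 - 4*c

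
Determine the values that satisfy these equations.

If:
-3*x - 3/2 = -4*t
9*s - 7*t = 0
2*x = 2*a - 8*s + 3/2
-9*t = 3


Then:
a = -295/108
s = -7/27
t = -1/3
x = -17/18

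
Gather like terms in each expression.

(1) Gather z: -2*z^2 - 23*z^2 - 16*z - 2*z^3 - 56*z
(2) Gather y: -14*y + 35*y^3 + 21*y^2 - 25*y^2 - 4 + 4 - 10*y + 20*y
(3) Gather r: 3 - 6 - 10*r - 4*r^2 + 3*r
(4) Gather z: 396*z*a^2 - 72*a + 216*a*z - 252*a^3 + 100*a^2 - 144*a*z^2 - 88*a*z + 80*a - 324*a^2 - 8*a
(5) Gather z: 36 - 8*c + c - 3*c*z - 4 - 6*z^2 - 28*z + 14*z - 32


(1) = -2*z^3 - 25*z^2 - 72*z
(2) = 35*y^3 - 4*y^2 - 4*y
(3) = -4*r^2 - 7*r - 3
(4) = -252*a^3 - 224*a^2 - 144*a*z^2 + z*(396*a^2 + 128*a)
(5) = -7*c - 6*z^2 + z*(-3*c - 14)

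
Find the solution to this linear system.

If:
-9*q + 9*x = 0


Then:
q = x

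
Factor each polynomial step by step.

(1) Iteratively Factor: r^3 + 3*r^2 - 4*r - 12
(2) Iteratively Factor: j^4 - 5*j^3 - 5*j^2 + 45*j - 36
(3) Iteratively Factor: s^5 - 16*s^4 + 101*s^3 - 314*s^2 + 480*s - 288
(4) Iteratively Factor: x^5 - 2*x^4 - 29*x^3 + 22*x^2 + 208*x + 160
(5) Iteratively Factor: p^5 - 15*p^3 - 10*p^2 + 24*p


(1) = (r - 2)*(r^2 + 5*r + 6) = (r - 2)*(r + 2)*(r + 3)
(2) = (j - 3)*(j^3 - 2*j^2 - 11*j + 12) = (j - 3)*(j + 3)*(j^2 - 5*j + 4) = (j - 4)*(j - 3)*(j + 3)*(j - 1)
(3) = (s - 4)*(s^4 - 12*s^3 + 53*s^2 - 102*s + 72) = (s - 4)*(s - 3)*(s^3 - 9*s^2 + 26*s - 24) = (s - 4)*(s - 3)^2*(s^2 - 6*s + 8) = (s - 4)^2*(s - 3)^2*(s - 2)
(4) = (x - 5)*(x^4 + 3*x^3 - 14*x^2 - 48*x - 32) = (x - 5)*(x + 1)*(x^3 + 2*x^2 - 16*x - 32) = (x - 5)*(x - 4)*(x + 1)*(x^2 + 6*x + 8) = (x - 5)*(x - 4)*(x + 1)*(x + 2)*(x + 4)
(5) = (p - 1)*(p^4 + p^3 - 14*p^2 - 24*p) = (p - 1)*(p + 3)*(p^3 - 2*p^2 - 8*p) = p*(p - 1)*(p + 3)*(p^2 - 2*p - 8) = p*(p - 4)*(p - 1)*(p + 3)*(p + 2)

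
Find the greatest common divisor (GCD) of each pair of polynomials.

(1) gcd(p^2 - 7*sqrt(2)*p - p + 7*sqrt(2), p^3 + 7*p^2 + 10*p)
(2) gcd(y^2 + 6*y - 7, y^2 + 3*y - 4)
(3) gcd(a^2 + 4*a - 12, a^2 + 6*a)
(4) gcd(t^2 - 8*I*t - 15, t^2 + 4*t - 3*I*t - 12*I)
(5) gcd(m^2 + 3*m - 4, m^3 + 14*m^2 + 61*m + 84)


(1) = 1
(2) = y - 1
(3) = a + 6
(4) = t - 3*I
(5) = gcd((m - 1)*(m + 4), (m + 3)*(m + 4)*(m + 7)) = m + 4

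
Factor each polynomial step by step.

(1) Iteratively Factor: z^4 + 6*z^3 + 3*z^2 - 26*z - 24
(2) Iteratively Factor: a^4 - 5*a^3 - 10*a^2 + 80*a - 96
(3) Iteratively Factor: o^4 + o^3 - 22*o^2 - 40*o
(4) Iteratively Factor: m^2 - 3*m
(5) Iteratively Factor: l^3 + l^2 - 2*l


(1) = (z + 1)*(z^3 + 5*z^2 - 2*z - 24) = (z + 1)*(z + 3)*(z^2 + 2*z - 8) = (z + 1)*(z + 3)*(z + 4)*(z - 2)
(2) = (a - 3)*(a^3 - 2*a^2 - 16*a + 32) = (a - 3)*(a + 4)*(a^2 - 6*a + 8) = (a - 3)*(a - 2)*(a + 4)*(a - 4)
(3) = (o + 2)*(o^3 - o^2 - 20*o) = (o + 2)*(o + 4)*(o^2 - 5*o) = o*(o + 2)*(o + 4)*(o - 5)
(4) = (m)*(m - 3)
(5) = (l - 1)*(l^2 + 2*l) = l*(l - 1)*(l + 2)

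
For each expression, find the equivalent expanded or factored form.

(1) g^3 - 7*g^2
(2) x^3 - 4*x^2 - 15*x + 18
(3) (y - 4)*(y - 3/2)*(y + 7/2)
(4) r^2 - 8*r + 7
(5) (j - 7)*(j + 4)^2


(1) = g^2*(g - 7)
(2) = (x - 6)*(x - 1)*(x + 3)
(3) = y^3 - 2*y^2 - 53*y/4 + 21
(4) = (r - 7)*(r - 1)
(5) = j^3 + j^2 - 40*j - 112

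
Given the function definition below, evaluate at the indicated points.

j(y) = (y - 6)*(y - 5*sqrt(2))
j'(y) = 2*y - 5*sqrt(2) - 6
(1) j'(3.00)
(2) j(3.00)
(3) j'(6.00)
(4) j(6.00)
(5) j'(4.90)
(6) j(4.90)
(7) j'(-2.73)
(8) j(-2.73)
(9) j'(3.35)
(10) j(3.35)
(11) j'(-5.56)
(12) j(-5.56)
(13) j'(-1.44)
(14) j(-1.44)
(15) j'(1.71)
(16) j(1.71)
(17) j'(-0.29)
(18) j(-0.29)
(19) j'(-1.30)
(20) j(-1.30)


(1) = -7.07
(2) = 12.21
(3) = -1.07
(4) = 0.00
(5) = -3.27
(6) = 2.39
(7) = -18.53
(8) = 85.56
(9) = -6.37
(10) = 9.86
(11) = -24.19
(12) = 146.02
(13) = -15.95
(14) = 63.32
(15) = -9.65
(16) = 23.00
(17) = -13.65
(18) = 46.30
(19) = -15.67
(20) = 61.11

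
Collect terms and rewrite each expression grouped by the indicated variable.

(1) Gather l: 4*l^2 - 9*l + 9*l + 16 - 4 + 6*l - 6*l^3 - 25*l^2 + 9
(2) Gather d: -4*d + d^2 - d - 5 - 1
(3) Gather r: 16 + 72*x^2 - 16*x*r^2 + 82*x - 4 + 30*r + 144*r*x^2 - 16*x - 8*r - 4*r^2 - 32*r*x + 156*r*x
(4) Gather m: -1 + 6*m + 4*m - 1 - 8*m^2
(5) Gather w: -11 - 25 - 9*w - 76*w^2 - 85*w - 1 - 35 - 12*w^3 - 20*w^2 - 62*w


(1) = -6*l^3 - 21*l^2 + 6*l + 21
(2) = d^2 - 5*d - 6
(3) = r^2*(-16*x - 4) + r*(144*x^2 + 124*x + 22) + 72*x^2 + 66*x + 12
(4) = -8*m^2 + 10*m - 2
(5) = -12*w^3 - 96*w^2 - 156*w - 72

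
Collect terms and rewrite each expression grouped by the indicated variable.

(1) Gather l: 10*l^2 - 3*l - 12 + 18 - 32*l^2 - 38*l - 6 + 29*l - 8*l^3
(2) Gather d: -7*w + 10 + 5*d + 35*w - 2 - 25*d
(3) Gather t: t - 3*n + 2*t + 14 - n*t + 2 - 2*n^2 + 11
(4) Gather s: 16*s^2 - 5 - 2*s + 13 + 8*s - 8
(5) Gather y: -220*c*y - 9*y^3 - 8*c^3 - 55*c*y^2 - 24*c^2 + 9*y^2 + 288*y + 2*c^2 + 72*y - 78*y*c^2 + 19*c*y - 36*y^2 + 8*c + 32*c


(1) = -8*l^3 - 22*l^2 - 12*l
(2) = -20*d + 28*w + 8
(3) = -2*n^2 - 3*n + t*(3 - n) + 27
(4) = 16*s^2 + 6*s
(5) = -8*c^3 - 22*c^2 + 40*c - 9*y^3 + y^2*(-55*c - 27) + y*(-78*c^2 - 201*c + 360)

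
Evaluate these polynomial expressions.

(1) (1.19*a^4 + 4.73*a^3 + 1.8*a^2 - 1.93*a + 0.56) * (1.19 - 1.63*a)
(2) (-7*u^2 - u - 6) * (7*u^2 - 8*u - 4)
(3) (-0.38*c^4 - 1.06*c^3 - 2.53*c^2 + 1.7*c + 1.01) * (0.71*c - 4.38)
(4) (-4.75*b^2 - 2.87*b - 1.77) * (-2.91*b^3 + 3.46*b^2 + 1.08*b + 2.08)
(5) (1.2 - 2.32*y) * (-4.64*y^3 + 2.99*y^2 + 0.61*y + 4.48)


(1) = -1.9397*a^5 - 6.2938*a^4 + 2.6947*a^3 + 5.2879*a^2 - 3.2095*a + 0.6664
(2) = -49*u^4 + 49*u^3 - 6*u^2 + 52*u + 24
(3) = -0.2698*c^5 + 0.9118*c^4 + 2.8465*c^3 + 12.2884*c^2 - 6.7289*c - 4.4238
(4) = 13.8225*b^5 - 8.0833*b^4 - 9.9095*b^3 - 19.1038*b^2 - 7.8812*b - 3.6816
(5) = 10.7648*y^4 - 12.5048*y^3 + 2.1728*y^2 - 9.6616*y + 5.376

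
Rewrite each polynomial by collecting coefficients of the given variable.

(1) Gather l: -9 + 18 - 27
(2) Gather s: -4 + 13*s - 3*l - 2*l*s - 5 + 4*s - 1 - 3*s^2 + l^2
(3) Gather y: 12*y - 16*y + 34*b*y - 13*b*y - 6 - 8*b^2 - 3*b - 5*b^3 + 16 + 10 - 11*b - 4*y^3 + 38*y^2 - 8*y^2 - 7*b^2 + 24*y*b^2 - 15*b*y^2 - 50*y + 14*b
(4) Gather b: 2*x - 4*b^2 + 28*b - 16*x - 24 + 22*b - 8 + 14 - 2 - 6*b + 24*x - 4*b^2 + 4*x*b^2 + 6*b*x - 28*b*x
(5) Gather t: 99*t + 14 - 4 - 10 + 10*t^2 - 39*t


(1) = -18
(2) = l^2 - 3*l - 3*s^2 + s*(17 - 2*l) - 10
(3) = -5*b^3 - 15*b^2 - 4*y^3 + y^2*(30 - 15*b) + y*(24*b^2 + 21*b - 54) + 20
(4) = b^2*(4*x - 8) + b*(44 - 22*x) + 10*x - 20
(5) = 10*t^2 + 60*t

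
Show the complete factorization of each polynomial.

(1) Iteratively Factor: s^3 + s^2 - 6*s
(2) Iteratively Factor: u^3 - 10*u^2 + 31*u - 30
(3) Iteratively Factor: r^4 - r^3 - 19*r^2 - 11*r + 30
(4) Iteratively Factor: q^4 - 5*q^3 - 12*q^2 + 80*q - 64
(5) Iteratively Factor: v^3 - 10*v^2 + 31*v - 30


(1) = (s - 2)*(s^2 + 3*s) = (s - 2)*(s + 3)*(s)
(2) = (u - 3)*(u^2 - 7*u + 10) = (u - 3)*(u - 2)*(u - 5)
(3) = (r + 2)*(r^3 - 3*r^2 - 13*r + 15) = (r - 5)*(r + 2)*(r^2 + 2*r - 3) = (r - 5)*(r - 1)*(r + 2)*(r + 3)
(4) = (q - 1)*(q^3 - 4*q^2 - 16*q + 64) = (q - 1)*(q + 4)*(q^2 - 8*q + 16) = (q - 4)*(q - 1)*(q + 4)*(q - 4)
(5) = (v - 5)*(v^2 - 5*v + 6) = (v - 5)*(v - 2)*(v - 3)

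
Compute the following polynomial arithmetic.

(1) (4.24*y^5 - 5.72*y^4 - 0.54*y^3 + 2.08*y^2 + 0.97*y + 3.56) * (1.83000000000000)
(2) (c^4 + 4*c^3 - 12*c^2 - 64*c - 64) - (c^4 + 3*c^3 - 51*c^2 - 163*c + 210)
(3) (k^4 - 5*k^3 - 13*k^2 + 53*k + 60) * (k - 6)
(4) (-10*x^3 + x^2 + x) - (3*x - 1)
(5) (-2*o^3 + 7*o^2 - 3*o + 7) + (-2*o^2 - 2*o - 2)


(1) = 7.7592*y^5 - 10.4676*y^4 - 0.9882*y^3 + 3.8064*y^2 + 1.7751*y + 6.5148
(2) = c^3 + 39*c^2 + 99*c - 274
(3) = k^5 - 11*k^4 + 17*k^3 + 131*k^2 - 258*k - 360
(4) = -10*x^3 + x^2 - 2*x + 1
(5) = -2*o^3 + 5*o^2 - 5*o + 5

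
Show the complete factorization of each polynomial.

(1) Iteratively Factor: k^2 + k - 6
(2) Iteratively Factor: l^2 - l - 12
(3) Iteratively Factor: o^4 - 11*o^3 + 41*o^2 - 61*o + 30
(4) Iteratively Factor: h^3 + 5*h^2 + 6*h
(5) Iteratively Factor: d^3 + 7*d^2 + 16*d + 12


(1) = (k + 3)*(k - 2)
(2) = (l + 3)*(l - 4)
(3) = (o - 3)*(o^3 - 8*o^2 + 17*o - 10) = (o - 3)*(o - 1)*(o^2 - 7*o + 10) = (o - 5)*(o - 3)*(o - 1)*(o - 2)
(4) = (h)*(h^2 + 5*h + 6) = h*(h + 2)*(h + 3)
(5) = (d + 2)*(d^2 + 5*d + 6) = (d + 2)*(d + 3)*(d + 2)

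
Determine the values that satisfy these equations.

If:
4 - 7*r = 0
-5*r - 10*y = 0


Then:
r = 4/7
y = -2/7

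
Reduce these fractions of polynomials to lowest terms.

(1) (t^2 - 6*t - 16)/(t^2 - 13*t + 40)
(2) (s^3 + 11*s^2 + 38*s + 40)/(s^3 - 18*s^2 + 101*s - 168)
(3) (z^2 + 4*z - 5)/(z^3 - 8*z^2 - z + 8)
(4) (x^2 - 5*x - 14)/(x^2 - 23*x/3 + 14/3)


(1) = (t + 2)/(t - 5)
(2) = (s^3 + 11*s^2 + 38*s + 40)/(s^3 - 18*s^2 + 101*s - 168)
(3) = (z + 5)/(z^2 - 7*z - 8)
(4) = (3*x + 6)/(3*x - 2)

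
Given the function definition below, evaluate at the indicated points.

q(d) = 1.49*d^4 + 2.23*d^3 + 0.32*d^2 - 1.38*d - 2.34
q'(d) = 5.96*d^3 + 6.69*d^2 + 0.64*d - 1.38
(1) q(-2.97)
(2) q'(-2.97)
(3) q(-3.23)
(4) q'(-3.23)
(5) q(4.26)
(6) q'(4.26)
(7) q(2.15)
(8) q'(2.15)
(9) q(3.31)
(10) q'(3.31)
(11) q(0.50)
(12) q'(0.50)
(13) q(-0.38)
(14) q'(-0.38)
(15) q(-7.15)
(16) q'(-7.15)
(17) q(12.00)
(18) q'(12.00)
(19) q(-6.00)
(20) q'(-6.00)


(1) = 62.09
(2) = -100.41
(3) = 92.49
(4) = -134.49
(5) = 660.70
(6) = 583.51
(7) = 50.17
(8) = 90.15
(9) = 256.32
(10) = 290.17
(11) = -2.58
(12) = 1.36
(13) = -1.86
(14) = -0.98
(15) = 3102.89
(16) = -1842.48
(17) = 34777.26
(18) = 11268.54
(19) = 1466.82
(20) = -1051.74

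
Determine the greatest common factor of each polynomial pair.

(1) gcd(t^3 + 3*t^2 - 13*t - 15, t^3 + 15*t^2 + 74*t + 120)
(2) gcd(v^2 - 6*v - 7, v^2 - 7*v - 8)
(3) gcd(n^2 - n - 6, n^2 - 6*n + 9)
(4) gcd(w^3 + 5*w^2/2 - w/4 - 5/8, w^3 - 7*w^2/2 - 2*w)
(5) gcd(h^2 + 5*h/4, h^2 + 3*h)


(1) = gcd((t - 3)*(t + 1)*(t + 5), (t + 4)*(t + 5)*(t + 6)) = t + 5
(2) = gcd((v - 7)*(v + 1), (v - 8)*(v + 1)) = v + 1
(3) = gcd((n - 3)*(n + 2), (n - 3)^2) = n - 3
(4) = gcd((w - 1/2)*(w + 1/2)*(w + 5/2), w*(w - 4)*(w + 1/2)) = w + 1/2
(5) = gcd(h*(h + 5/4), h*(h + 3)) = h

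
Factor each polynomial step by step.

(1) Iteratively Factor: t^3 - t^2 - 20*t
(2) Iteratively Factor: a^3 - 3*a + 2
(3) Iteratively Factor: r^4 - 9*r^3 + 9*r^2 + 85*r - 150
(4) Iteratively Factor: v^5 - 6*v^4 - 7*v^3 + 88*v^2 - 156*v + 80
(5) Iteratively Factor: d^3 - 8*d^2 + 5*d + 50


(1) = (t - 5)*(t^2 + 4*t) = (t - 5)*(t + 4)*(t)
(2) = (a + 2)*(a^2 - 2*a + 1) = (a - 1)*(a + 2)*(a - 1)
(3) = (r + 3)*(r^3 - 12*r^2 + 45*r - 50) = (r - 2)*(r + 3)*(r^2 - 10*r + 25) = (r - 5)*(r - 2)*(r + 3)*(r - 5)
(4) = (v + 4)*(v^4 - 10*v^3 + 33*v^2 - 44*v + 20) = (v - 2)*(v + 4)*(v^3 - 8*v^2 + 17*v - 10) = (v - 5)*(v - 2)*(v + 4)*(v^2 - 3*v + 2) = (v - 5)*(v - 2)*(v - 1)*(v + 4)*(v - 2)
(5) = (d - 5)*(d^2 - 3*d - 10) = (d - 5)*(d + 2)*(d - 5)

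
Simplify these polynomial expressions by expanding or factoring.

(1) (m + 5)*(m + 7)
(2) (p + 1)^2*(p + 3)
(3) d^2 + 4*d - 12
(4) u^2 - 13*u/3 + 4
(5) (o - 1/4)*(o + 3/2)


(1) = m^2 + 12*m + 35
(2) = p^3 + 5*p^2 + 7*p + 3
(3) = (d - 2)*(d + 6)
(4) = (u - 3)*(u - 4/3)
(5) = o^2 + 5*o/4 - 3/8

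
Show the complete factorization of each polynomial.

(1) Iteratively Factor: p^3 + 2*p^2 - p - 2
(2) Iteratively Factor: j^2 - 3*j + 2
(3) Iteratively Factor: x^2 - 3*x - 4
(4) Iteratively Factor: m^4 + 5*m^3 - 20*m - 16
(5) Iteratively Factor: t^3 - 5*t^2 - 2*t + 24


(1) = (p + 2)*(p^2 - 1) = (p + 1)*(p + 2)*(p - 1)
(2) = (j - 2)*(j - 1)
(3) = (x - 4)*(x + 1)
(4) = (m - 2)*(m^3 + 7*m^2 + 14*m + 8) = (m - 2)*(m + 4)*(m^2 + 3*m + 2) = (m - 2)*(m + 1)*(m + 4)*(m + 2)
(5) = (t - 3)*(t^2 - 2*t - 8) = (t - 3)*(t + 2)*(t - 4)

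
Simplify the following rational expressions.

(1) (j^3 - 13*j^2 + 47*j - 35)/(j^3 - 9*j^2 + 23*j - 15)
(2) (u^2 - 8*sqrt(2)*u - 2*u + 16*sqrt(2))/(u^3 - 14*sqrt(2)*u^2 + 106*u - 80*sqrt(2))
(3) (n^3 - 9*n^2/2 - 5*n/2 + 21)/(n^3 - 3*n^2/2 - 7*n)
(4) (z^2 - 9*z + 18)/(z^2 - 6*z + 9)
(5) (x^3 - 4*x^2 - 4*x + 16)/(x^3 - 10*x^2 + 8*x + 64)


(1) = (j - 7)/(j - 3)
(2) = (u - 2)/(u^2 - 6*sqrt(2)*u + 10)
(3) = (n - 3)/n
(4) = (z - 6)/(z - 3)
(5) = (x - 2)/(x - 8)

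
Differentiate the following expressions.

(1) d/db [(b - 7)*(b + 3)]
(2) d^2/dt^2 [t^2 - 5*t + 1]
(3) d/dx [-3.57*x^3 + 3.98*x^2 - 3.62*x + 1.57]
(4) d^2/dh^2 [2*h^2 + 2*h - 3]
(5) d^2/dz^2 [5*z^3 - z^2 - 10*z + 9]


(1) = 2*b - 4
(2) = 2
(3) = -10.71*x^2 + 7.96*x - 3.62
(4) = 4
(5) = 30*z - 2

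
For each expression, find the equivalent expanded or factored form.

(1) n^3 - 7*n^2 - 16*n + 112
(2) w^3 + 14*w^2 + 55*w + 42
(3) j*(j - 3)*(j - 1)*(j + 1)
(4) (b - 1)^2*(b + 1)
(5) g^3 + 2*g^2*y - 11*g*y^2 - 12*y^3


(1) = (n - 7)*(n - 4)*(n + 4)
(2) = (w + 1)*(w + 6)*(w + 7)
(3) = j^4 - 3*j^3 - j^2 + 3*j
(4) = b^3 - b^2 - b + 1
(5) = (g - 3*y)*(g + y)*(g + 4*y)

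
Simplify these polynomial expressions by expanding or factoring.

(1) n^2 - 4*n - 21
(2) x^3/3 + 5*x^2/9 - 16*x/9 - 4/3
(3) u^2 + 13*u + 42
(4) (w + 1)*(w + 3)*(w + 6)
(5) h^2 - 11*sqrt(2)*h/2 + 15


(1) = (n - 7)*(n + 3)
(2) = (x/3 + 1)*(x - 2)*(x + 2/3)
(3) = (u + 6)*(u + 7)
(4) = w^3 + 10*w^2 + 27*w + 18
(5) = (h - 3*sqrt(2))*(h - 5*sqrt(2)/2)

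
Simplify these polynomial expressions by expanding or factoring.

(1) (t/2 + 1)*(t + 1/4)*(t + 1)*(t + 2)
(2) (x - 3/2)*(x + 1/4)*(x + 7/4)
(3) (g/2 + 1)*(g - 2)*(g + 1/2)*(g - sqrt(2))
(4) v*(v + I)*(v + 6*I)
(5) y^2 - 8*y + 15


(1) = t^4/2 + 21*t^3/8 + 37*t^2/8 + 3*t + 1/2
(2) = x^3 + x^2/2 - 41*x/16 - 21/32
(3) = g^4/2 - sqrt(2)*g^3/2 + g^3/4 - 2*g^2 - sqrt(2)*g^2/4 - g + 2*sqrt(2)*g + sqrt(2)
(4) = v^3 + 7*I*v^2 - 6*v
(5) = (y - 5)*(y - 3)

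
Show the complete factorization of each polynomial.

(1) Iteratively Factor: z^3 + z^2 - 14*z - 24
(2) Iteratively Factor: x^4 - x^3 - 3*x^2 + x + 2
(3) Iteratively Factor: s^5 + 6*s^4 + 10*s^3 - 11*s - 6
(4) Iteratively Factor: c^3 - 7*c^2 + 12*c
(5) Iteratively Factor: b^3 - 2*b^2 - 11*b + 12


(1) = (z + 2)*(z^2 - z - 12) = (z - 4)*(z + 2)*(z + 3)
(2) = (x - 2)*(x^3 + x^2 - x - 1) = (x - 2)*(x - 1)*(x^2 + 2*x + 1) = (x - 2)*(x - 1)*(x + 1)*(x + 1)
(3) = (s + 1)*(s^4 + 5*s^3 + 5*s^2 - 5*s - 6) = (s - 1)*(s + 1)*(s^3 + 6*s^2 + 11*s + 6) = (s - 1)*(s + 1)*(s + 3)*(s^2 + 3*s + 2) = (s - 1)*(s + 1)*(s + 2)*(s + 3)*(s + 1)
(4) = (c - 3)*(c^2 - 4*c) = c*(c - 3)*(c - 4)
(5) = (b - 1)*(b^2 - b - 12) = (b - 1)*(b + 3)*(b - 4)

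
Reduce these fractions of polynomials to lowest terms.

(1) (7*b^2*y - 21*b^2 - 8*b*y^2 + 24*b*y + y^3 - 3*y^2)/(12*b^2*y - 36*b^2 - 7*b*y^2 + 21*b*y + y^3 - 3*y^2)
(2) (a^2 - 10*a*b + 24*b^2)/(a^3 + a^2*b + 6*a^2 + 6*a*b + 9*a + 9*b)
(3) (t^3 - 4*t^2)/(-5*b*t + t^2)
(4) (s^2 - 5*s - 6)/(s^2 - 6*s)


(1) = (7*b^2 - 8*b*y + y^2)/(12*b^2 - 7*b*y + y^2)
(2) = (a^2 - 10*a*b + 24*b^2)/(a^3 + a^2*b + 6*a^2 + 6*a*b + 9*a + 9*b)
(3) = (t^2 - 4*t)/(-5*b + t)
(4) = (s + 1)/s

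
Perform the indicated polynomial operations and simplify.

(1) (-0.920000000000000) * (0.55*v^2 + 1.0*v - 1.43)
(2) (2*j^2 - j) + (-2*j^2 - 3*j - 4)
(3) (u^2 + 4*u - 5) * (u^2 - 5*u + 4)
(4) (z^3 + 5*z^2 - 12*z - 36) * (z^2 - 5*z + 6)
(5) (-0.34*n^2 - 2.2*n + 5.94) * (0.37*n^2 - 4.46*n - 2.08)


(1) = -0.506*v^2 - 0.92*v + 1.3156
(2) = -4*j - 4
(3) = u^4 - u^3 - 21*u^2 + 41*u - 20
(4) = z^5 - 31*z^3 + 54*z^2 + 108*z - 216
(5) = -0.1258*n^4 + 0.7024*n^3 + 12.717*n^2 - 21.9164*n - 12.3552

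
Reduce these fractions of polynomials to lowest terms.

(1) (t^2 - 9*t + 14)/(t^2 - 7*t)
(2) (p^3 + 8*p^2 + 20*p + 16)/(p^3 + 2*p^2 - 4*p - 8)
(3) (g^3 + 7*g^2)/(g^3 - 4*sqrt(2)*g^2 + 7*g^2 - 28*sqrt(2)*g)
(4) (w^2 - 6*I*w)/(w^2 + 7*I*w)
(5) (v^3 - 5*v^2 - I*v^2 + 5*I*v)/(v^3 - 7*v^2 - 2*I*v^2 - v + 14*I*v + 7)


(1) = (t - 2)/t
(2) = (p + 4)/(p - 2)
(3) = g/(g - 4*sqrt(2))
(4) = (w - 6*I)/(w + 7*I)
(5) = (v^2 - 5*v)/(v^2 + v*(-7 - I) + 7*I)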